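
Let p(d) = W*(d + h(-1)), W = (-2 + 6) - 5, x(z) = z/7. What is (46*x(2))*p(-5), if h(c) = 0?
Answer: 460/7 ≈ 65.714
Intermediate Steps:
x(z) = z/7 (x(z) = z*(⅐) = z/7)
W = -1 (W = 4 - 5 = -1)
p(d) = -d (p(d) = -(d + 0) = -d)
(46*x(2))*p(-5) = (46*((⅐)*2))*(-1*(-5)) = (46*(2/7))*5 = (92/7)*5 = 460/7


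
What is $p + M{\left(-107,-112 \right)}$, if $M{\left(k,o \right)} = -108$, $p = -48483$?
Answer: $-48591$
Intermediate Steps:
$p + M{\left(-107,-112 \right)} = -48483 - 108 = -48591$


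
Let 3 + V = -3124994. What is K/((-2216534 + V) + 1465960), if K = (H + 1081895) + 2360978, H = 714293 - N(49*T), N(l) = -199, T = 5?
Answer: -4157365/3875571 ≈ -1.0727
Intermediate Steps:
V = -3124997 (V = -3 - 3124994 = -3124997)
H = 714492 (H = 714293 - 1*(-199) = 714293 + 199 = 714492)
K = 4157365 (K = (714492 + 1081895) + 2360978 = 1796387 + 2360978 = 4157365)
K/((-2216534 + V) + 1465960) = 4157365/((-2216534 - 3124997) + 1465960) = 4157365/(-5341531 + 1465960) = 4157365/(-3875571) = 4157365*(-1/3875571) = -4157365/3875571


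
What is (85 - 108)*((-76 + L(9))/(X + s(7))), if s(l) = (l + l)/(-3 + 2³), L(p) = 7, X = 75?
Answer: 7935/389 ≈ 20.398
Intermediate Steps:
s(l) = 2*l/5 (s(l) = (2*l)/(-3 + 8) = (2*l)/5 = (2*l)*(⅕) = 2*l/5)
(85 - 108)*((-76 + L(9))/(X + s(7))) = (85 - 108)*((-76 + 7)/(75 + (⅖)*7)) = -(-1587)/(75 + 14/5) = -(-1587)/389/5 = -(-1587)*5/389 = -23*(-345/389) = 7935/389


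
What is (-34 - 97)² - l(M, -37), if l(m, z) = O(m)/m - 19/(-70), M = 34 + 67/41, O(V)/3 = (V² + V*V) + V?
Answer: 48629061/2870 ≈ 16944.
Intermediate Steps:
O(V) = 3*V + 6*V² (O(V) = 3*((V² + V*V) + V) = 3*((V² + V²) + V) = 3*(2*V² + V) = 3*(V + 2*V²) = 3*V + 6*V²)
M = 1461/41 (M = 34 + 67*(1/41) = 34 + 67/41 = 1461/41 ≈ 35.634)
l(m, z) = 229/70 + 6*m (l(m, z) = (3*m*(1 + 2*m))/m - 19/(-70) = (3 + 6*m) - 19*(-1/70) = (3 + 6*m) + 19/70 = 229/70 + 6*m)
(-34 - 97)² - l(M, -37) = (-34 - 97)² - (229/70 + 6*(1461/41)) = (-131)² - (229/70 + 8766/41) = 17161 - 1*623009/2870 = 17161 - 623009/2870 = 48629061/2870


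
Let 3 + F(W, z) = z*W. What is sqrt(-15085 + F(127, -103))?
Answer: I*sqrt(28169) ≈ 167.84*I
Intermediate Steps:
F(W, z) = -3 + W*z (F(W, z) = -3 + z*W = -3 + W*z)
sqrt(-15085 + F(127, -103)) = sqrt(-15085 + (-3 + 127*(-103))) = sqrt(-15085 + (-3 - 13081)) = sqrt(-15085 - 13084) = sqrt(-28169) = I*sqrt(28169)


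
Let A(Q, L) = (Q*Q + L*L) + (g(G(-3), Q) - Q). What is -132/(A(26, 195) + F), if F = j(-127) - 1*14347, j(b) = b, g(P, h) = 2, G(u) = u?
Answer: -132/24203 ≈ -0.0054539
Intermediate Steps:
F = -14474 (F = -127 - 1*14347 = -127 - 14347 = -14474)
A(Q, L) = 2 + L² + Q² - Q (A(Q, L) = (Q*Q + L*L) + (2 - Q) = (Q² + L²) + (2 - Q) = (L² + Q²) + (2 - Q) = 2 + L² + Q² - Q)
-132/(A(26, 195) + F) = -132/((2 + 195² + 26² - 1*26) - 14474) = -132/((2 + 38025 + 676 - 26) - 14474) = -132/(38677 - 14474) = -132/24203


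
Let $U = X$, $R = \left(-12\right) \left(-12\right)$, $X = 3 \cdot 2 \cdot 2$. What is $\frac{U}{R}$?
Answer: $\frac{1}{12} \approx 0.083333$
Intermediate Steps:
$X = 12$ ($X = 3 \cdot 4 = 12$)
$R = 144$
$U = 12$
$\frac{U}{R} = \frac{12}{144} = 12 \cdot \frac{1}{144} = \frac{1}{12}$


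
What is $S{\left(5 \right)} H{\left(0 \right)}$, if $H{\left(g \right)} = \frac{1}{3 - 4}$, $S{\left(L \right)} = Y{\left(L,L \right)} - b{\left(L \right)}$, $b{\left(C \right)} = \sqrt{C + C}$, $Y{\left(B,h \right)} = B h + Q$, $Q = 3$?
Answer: $-28 + \sqrt{10} \approx -24.838$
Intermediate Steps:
$Y{\left(B,h \right)} = 3 + B h$ ($Y{\left(B,h \right)} = B h + 3 = 3 + B h$)
$b{\left(C \right)} = \sqrt{2} \sqrt{C}$ ($b{\left(C \right)} = \sqrt{2 C} = \sqrt{2} \sqrt{C}$)
$S{\left(L \right)} = 3 + L^{2} - \sqrt{2} \sqrt{L}$ ($S{\left(L \right)} = \left(3 + L L\right) - \sqrt{2} \sqrt{L} = \left(3 + L^{2}\right) - \sqrt{2} \sqrt{L} = 3 + L^{2} - \sqrt{2} \sqrt{L}$)
$H{\left(g \right)} = -1$ ($H{\left(g \right)} = \frac{1}{-1} = -1$)
$S{\left(5 \right)} H{\left(0 \right)} = \left(3 + 5^{2} - \sqrt{2} \sqrt{5}\right) \left(-1\right) = \left(3 + 25 - \sqrt{10}\right) \left(-1\right) = \left(28 - \sqrt{10}\right) \left(-1\right) = -28 + \sqrt{10}$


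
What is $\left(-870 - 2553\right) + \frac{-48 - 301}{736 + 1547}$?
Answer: $- \frac{7815058}{2283} \approx -3423.2$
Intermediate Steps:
$\left(-870 - 2553\right) + \frac{-48 - 301}{736 + 1547} = -3423 - \frac{349}{2283} = - \frac{7815058}{2283}$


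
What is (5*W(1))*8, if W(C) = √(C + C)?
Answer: 40*√2 ≈ 56.569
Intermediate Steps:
W(C) = √2*√C (W(C) = √(2*C) = √2*√C)
(5*W(1))*8 = (5*(√2*√1))*8 = (5*(√2*1))*8 = (5*√2)*8 = 40*√2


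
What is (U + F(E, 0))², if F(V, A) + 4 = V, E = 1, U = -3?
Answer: 36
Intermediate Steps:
F(V, A) = -4 + V
(U + F(E, 0))² = (-3 + (-4 + 1))² = (-3 - 3)² = (-6)² = 36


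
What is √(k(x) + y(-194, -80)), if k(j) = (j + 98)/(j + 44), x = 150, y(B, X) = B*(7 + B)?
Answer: 3*√37927970/97 ≈ 190.47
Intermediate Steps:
k(j) = (98 + j)/(44 + j)
√(k(x) + y(-194, -80)) = √((98 + 150)/(44 + 150) - 194*(7 - 194)) = √(248/194 - 194*(-187)) = √((1/194)*248 + 36278) = √(124/97 + 36278) = √(3519090/97) = 3*√37927970/97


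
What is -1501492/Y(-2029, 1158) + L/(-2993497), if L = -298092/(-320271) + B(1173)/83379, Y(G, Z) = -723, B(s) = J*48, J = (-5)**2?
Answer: 13336247241178790857928/6421683736468904631 ≈ 2076.8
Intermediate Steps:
J = 25
B(s) = 1200 (B(s) = 25*48 = 1200)
L = 2804326452/2967097301 (L = -298092/(-320271) + 1200/83379 = -298092*(-1/320271) + 1200*(1/83379) = 99364/106757 + 400/27793 = 2804326452/2967097301 ≈ 0.94514)
-1501492/Y(-2029, 1158) + L/(-2993497) = -1501492/(-723) + (2804326452/2967097301)/(-2993497) = -1501492*(-1/723) + (2804326452/2967097301)*(-1/2993497) = 1501492/723 - 2804326452/8881996869251597 = 13336247241178790857928/6421683736468904631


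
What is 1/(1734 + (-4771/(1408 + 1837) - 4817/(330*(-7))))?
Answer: 136290/236410681 ≈ 0.00057650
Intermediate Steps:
1/(1734 + (-4771/(1408 + 1837) - 4817/(330*(-7)))) = 1/(1734 + (-4771/3245 - 4817/(-2310))) = 1/(1734 + (-4771*1/3245 - 4817*(-1/2310))) = 1/(1734 + (-4771/3245 + 4817/2310)) = 1/(1734 + 83821/136290) = 1/(236410681/136290) = 136290/236410681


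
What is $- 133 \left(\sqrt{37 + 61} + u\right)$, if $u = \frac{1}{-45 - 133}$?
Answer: $\frac{133}{178} - 931 \sqrt{2} \approx -1315.9$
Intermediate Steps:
$u = - \frac{1}{178}$ ($u = \frac{1}{-178} = - \frac{1}{178} \approx -0.005618$)
$- 133 \left(\sqrt{37 + 61} + u\right) = - 133 \left(\sqrt{37 + 61} - \frac{1}{178}\right) = - 133 \left(\sqrt{98} - \frac{1}{178}\right) = - 133 \left(7 \sqrt{2} - \frac{1}{178}\right) = - 133 \left(- \frac{1}{178} + 7 \sqrt{2}\right) = \frac{133}{178} - 931 \sqrt{2}$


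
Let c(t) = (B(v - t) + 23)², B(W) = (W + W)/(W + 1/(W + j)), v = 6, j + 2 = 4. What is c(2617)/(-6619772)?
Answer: -7250735206260001/76797144040284630000 ≈ -9.4414e-5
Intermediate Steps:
j = 2 (j = -2 + 4 = 2)
B(W) = 2*W/(W + 1/(2 + W)) (B(W) = (W + W)/(W + 1/(W + 2)) = (2*W)/(W + 1/(2 + W)) = 2*W/(W + 1/(2 + W)))
c(t) = (23 + 2*(6 - t)*(8 - t)/(13 + (6 - t)² - 2*t))² (c(t) = (2*(6 - t)*(2 + (6 - t))/(1 + (6 - t)² + 2*(6 - t)) + 23)² = (2*(6 - t)*(8 - t)/(1 + (6 - t)² + (12 - 2*t)) + 23)² = (2*(6 - t)*(8 - t)/(13 + (6 - t)² - 2*t) + 23)² = (23 + 2*(6 - t)*(8 - t)/(13 + (6 - t)² - 2*t))²)
c(2617)/(-6619772) = ((-395 - 23*(-6 + 2617)² - 2*2617² + 74*2617)²/(13 + (-6 + 2617)² - 2*2617)²)/(-6619772) = ((-395 - 23*2611² - 2*6848689 + 193658)²/(13 + 2611² - 5234)²)*(-1/6619772) = ((-395 - 23*6817321 - 13697378 + 193658)²/(13 + 6817321 - 5234)²)*(-1/6619772) = ((-395 - 156798383 - 13697378 + 193658)²/6812100²)*(-1/6619772) = ((1/46404706410000)*(-170302498)²)*(-1/6619772) = ((1/46404706410000)*29002940825040004)*(-1/6619772) = (7250735206260001/11601176602500)*(-1/6619772) = -7250735206260001/76797144040284630000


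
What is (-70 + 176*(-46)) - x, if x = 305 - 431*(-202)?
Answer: -95533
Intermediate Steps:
x = 87367 (x = 305 + 87062 = 87367)
(-70 + 176*(-46)) - x = (-70 + 176*(-46)) - 1*87367 = (-70 - 8096) - 87367 = -8166 - 87367 = -95533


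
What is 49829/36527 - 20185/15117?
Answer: 15967498/552178659 ≈ 0.028917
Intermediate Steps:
49829/36527 - 20185/15117 = 15967498/552178659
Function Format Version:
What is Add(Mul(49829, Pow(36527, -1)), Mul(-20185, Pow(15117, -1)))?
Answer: Rational(15967498, 552178659) ≈ 0.028917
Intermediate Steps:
Add(Mul(49829, Pow(36527, -1)), Mul(-20185, Pow(15117, -1))) = Add(Mul(49829, Rational(1, 36527)), Mul(-20185, Rational(1, 15117))) = Add(Rational(49829, 36527), Rational(-20185, 15117)) = Rational(15967498, 552178659)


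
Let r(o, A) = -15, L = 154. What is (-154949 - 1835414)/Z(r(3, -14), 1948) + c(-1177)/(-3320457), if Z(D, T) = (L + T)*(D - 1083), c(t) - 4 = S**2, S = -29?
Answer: 2202321499757/2554533824724 ≈ 0.86212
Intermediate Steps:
c(t) = 845 (c(t) = 4 + (-29)**2 = 4 + 841 = 845)
Z(D, T) = (-1083 + D)*(154 + T) (Z(D, T) = (154 + T)*(D - 1083) = (154 + T)*(-1083 + D) = (-1083 + D)*(154 + T))
(-154949 - 1835414)/Z(r(3, -14), 1948) + c(-1177)/(-3320457) = (-154949 - 1835414)/(-166782 - 1083*1948 + 154*(-15) - 15*1948) + 845/(-3320457) = -1990363/(-166782 - 2109684 - 2310 - 29220) + 845*(-1/3320457) = -1990363/(-2307996) - 845/3320457 = -1990363*(-1/2307996) - 845/3320457 = 1990363/2307996 - 845/3320457 = 2202321499757/2554533824724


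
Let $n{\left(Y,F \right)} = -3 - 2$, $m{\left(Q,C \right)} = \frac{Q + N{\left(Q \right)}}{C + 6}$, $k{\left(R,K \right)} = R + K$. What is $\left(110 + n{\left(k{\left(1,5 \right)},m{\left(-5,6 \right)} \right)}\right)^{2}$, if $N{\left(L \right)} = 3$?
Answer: $11025$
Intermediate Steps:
$k{\left(R,K \right)} = K + R$
$m{\left(Q,C \right)} = \frac{3 + Q}{6 + C}$ ($m{\left(Q,C \right)} = \frac{Q + 3}{C + 6} = \frac{3 + Q}{6 + C}$)
$n{\left(Y,F \right)} = -5$ ($n{\left(Y,F \right)} = -3 - 2 = -5$)
$\left(110 + n{\left(k{\left(1,5 \right)},m{\left(-5,6 \right)} \right)}\right)^{2} = \left(110 - 5\right)^{2} = 105^{2} = 11025$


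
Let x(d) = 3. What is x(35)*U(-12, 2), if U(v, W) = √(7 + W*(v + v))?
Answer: 3*I*√41 ≈ 19.209*I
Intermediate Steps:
U(v, W) = √(7 + 2*W*v) (U(v, W) = √(7 + W*(2*v)) = √(7 + 2*W*v))
x(35)*U(-12, 2) = 3*√(7 + 2*2*(-12)) = 3*√(7 - 48) = 3*√(-41) = 3*(I*√41) = 3*I*√41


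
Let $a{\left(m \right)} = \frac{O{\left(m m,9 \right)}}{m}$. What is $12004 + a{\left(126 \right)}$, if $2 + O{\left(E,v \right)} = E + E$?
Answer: $\frac{772127}{63} \approx 12256.0$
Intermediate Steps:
$O{\left(E,v \right)} = -2 + 2 E$ ($O{\left(E,v \right)} = -2 + \left(E + E\right) = -2 + 2 E$)
$a{\left(m \right)} = \frac{-2 + 2 m^{2}}{m}$ ($a{\left(m \right)} = \frac{-2 + 2 m m}{m} = \frac{-2 + 2 m^{2}}{m}$)
$12004 + a{\left(126 \right)} = 12004 + \left(- \frac{2}{126} + 2 \cdot 126\right) = 12004 + \left(\left(-2\right) \frac{1}{126} + 252\right) = 12004 + \left(- \frac{1}{63} + 252\right) = 12004 + \frac{15875}{63} = \frac{772127}{63}$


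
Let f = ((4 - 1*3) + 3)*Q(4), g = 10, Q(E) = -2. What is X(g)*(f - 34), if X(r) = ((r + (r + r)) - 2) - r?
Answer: -756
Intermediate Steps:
X(r) = -2 + 2*r (X(r) = ((r + 2*r) - 2) - r = (3*r - 2) - r = (-2 + 3*r) - r = -2 + 2*r)
f = -8 (f = ((4 - 1*3) + 3)*(-2) = ((4 - 3) + 3)*(-2) = (1 + 3)*(-2) = 4*(-2) = -8)
X(g)*(f - 34) = (-2 + 2*10)*(-8 - 34) = (-2 + 20)*(-42) = 18*(-42) = -756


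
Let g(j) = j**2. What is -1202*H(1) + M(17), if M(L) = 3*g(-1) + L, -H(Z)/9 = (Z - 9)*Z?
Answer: -86524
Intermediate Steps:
H(Z) = -9*Z*(-9 + Z) (H(Z) = -9*(Z - 9)*Z = -9*(-9 + Z)*Z = -9*Z*(-9 + Z))
M(L) = 3 + L (M(L) = 3*(-1)**2 + L = 3*1 + L = 3 + L)
-1202*H(1) + M(17) = -10818*(9 - 1*1) + (3 + 17) = -10818*(9 - 1) + 20 = -10818*8 + 20 = -1202*72 + 20 = -86544 + 20 = -86524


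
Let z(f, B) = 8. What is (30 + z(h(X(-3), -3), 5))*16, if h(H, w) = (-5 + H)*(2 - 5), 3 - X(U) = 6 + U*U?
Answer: 608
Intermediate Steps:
X(U) = -3 - U² (X(U) = 3 - (6 + U*U) = 3 - (6 + U²) = 3 + (-6 - U²) = -3 - U²)
h(H, w) = 15 - 3*H (h(H, w) = (-5 + H)*(-3) = 15 - 3*H)
(30 + z(h(X(-3), -3), 5))*16 = (30 + 8)*16 = 38*16 = 608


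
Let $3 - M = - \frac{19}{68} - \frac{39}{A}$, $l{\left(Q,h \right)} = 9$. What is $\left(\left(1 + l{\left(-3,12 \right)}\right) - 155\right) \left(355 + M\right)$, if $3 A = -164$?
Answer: $- \frac{72274815}{1394} \approx -51847.0$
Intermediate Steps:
$A = - \frac{164}{3}$ ($A = \frac{1}{3} \left(-164\right) = - \frac{164}{3} \approx -54.667$)
$M = \frac{3577}{1394}$ ($M = 3 - \left(- \frac{19}{68} - \frac{39}{- \frac{164}{3}}\right) = 3 - \left(\left(-19\right) \frac{1}{68} - - \frac{117}{164}\right) = 3 - \left(- \frac{19}{68} + \frac{117}{164}\right) = 3 - \frac{605}{1394} = \frac{3577}{1394} \approx 2.566$)
$\left(\left(1 + l{\left(-3,12 \right)}\right) - 155\right) \left(355 + M\right) = \left(\left(1 + 9\right) - 155\right) \left(355 + \frac{3577}{1394}\right) = \left(10 - 155\right) \frac{498447}{1394} = \left(-145\right) \frac{498447}{1394} = - \frac{72274815}{1394}$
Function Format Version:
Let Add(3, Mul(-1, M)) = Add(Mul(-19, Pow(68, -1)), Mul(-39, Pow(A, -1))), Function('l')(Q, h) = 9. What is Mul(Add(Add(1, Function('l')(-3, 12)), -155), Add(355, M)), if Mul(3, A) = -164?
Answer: Rational(-72274815, 1394) ≈ -51847.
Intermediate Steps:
A = Rational(-164, 3) (A = Mul(Rational(1, 3), -164) = Rational(-164, 3) ≈ -54.667)
M = Rational(3577, 1394) (M = Add(3, Mul(-1, Add(Mul(-19, Pow(68, -1)), Mul(-39, Pow(Rational(-164, 3), -1))))) = Add(3, Mul(-1, Add(Mul(-19, Rational(1, 68)), Mul(-39, Rational(-3, 164))))) = Add(3, Mul(-1, Add(Rational(-19, 68), Rational(117, 164)))) = Add(3, Mul(-1, Rational(605, 1394))) = Add(3, Rational(-605, 1394)) = Rational(3577, 1394) ≈ 2.5660)
Mul(Add(Add(1, Function('l')(-3, 12)), -155), Add(355, M)) = Mul(Add(Add(1, 9), -155), Add(355, Rational(3577, 1394))) = Mul(Add(10, -155), Rational(498447, 1394)) = Mul(-145, Rational(498447, 1394)) = Rational(-72274815, 1394)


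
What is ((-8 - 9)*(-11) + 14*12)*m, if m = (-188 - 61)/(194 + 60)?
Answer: -88395/254 ≈ -348.01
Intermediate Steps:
m = -249/254 ≈ -0.98032
((-8 - 9)*(-11) + 14*12)*m = ((-8 - 9)*(-11) + 14*12)*(-249/254) = (-17*(-11) + 168)*(-249/254) = (187 + 168)*(-249/254) = 355*(-249/254) = -88395/254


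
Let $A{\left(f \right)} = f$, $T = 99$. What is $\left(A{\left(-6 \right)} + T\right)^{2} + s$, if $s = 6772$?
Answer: $15421$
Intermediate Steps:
$\left(A{\left(-6 \right)} + T\right)^{2} + s = \left(-6 + 99\right)^{2} + 6772 = 93^{2} + 6772 = 8649 + 6772 = 15421$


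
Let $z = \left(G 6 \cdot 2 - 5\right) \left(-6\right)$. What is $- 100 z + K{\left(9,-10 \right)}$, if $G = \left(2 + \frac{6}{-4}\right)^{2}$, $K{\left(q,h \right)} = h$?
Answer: $-1210$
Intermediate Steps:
$G = \frac{1}{4}$ ($G = \left(2 + 6 \left(- \frac{1}{4}\right)\right)^{2} = \left(2 - \frac{3}{2}\right)^{2} = \left(\frac{1}{2}\right)^{2} = \frac{1}{4} \approx 0.25$)
$z = 12$ ($z = \left(\frac{1}{4} \cdot 6 \cdot 2 - 5\right) \left(-6\right) = \left(\frac{3}{2} \cdot 2 - 5\right) \left(-6\right) = \left(3 - 5\right) \left(-6\right) = \left(-2\right) \left(-6\right) = 12$)
$- 100 z + K{\left(9,-10 \right)} = \left(-100\right) 12 - 10 = -1200 - 10 = -1210$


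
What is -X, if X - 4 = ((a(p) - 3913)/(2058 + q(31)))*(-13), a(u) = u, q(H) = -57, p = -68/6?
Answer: -177061/6003 ≈ -29.495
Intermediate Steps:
p = -34/3 (p = -68*⅙ = -34/3 ≈ -11.333)
X = 177061/6003 (X = 4 + ((-34/3 - 3913)/(2058 - 57))*(-13) = 4 - 11773/3/2001*(-13) = 4 - 11773/3*1/2001*(-13) = 4 - 11773/6003*(-13) = 4 + 153049/6003 = 177061/6003 ≈ 29.495)
-X = -1*177061/6003 = -177061/6003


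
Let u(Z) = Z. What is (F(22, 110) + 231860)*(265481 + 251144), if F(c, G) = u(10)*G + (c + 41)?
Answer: 120385507375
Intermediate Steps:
F(c, G) = 41 + c + 10*G (F(c, G) = 10*G + (c + 41) = 10*G + (41 + c) = 41 + c + 10*G)
(F(22, 110) + 231860)*(265481 + 251144) = ((41 + 22 + 10*110) + 231860)*(265481 + 251144) = ((41 + 22 + 1100) + 231860)*516625 = (1163 + 231860)*516625 = 233023*516625 = 120385507375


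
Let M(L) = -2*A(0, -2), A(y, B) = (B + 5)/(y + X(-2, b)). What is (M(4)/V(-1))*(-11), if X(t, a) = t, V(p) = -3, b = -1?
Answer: 11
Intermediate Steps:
A(y, B) = (5 + B)/(-2 + y) (A(y, B) = (B + 5)/(y - 2) = (5 + B)/(-2 + y))
M(L) = 3 (M(L) = -2*(5 - 2)/(-2 + 0) = -2*3/(-2) = -(-1)*3 = -2*(-3/2) = 3)
(M(4)/V(-1))*(-11) = (3/(-3))*(-11) = -1/3*3*(-11) = -1*(-11) = 11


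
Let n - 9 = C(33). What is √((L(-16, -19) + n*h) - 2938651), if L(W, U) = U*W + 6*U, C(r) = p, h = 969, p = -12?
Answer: 2*I*√735342 ≈ 1715.0*I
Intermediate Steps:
C(r) = -12
L(W, U) = 6*U + U*W
n = -3 (n = 9 - 12 = -3)
√((L(-16, -19) + n*h) - 2938651) = √((-19*(6 - 16) - 3*969) - 2938651) = √((-19*(-10) - 2907) - 2938651) = √((190 - 2907) - 2938651) = √(-2717 - 2938651) = √(-2941368) = 2*I*√735342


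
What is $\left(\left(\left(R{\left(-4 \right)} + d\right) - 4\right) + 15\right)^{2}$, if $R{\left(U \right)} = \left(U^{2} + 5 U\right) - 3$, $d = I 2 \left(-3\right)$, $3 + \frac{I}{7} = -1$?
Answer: $29584$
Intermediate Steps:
$I = -28$ ($I = -21 + 7 \left(-1\right) = -21 - 7 = -28$)
$d = 168$ ($d = \left(-28\right) 2 \left(-3\right) = \left(-56\right) \left(-3\right) = 168$)
$R{\left(U \right)} = -3 + U^{2} + 5 U$
$\left(\left(\left(R{\left(-4 \right)} + d\right) - 4\right) + 15\right)^{2} = \left(\left(\left(\left(-3 + \left(-4\right)^{2} + 5 \left(-4\right)\right) + 168\right) - 4\right) + 15\right)^{2} = \left(\left(\left(\left(-3 + 16 - 20\right) + 168\right) - 4\right) + 15\right)^{2} = \left(\left(\left(-7 + 168\right) - 4\right) + 15\right)^{2} = \left(\left(161 - 4\right) + 15\right)^{2} = \left(157 + 15\right)^{2} = 172^{2} = 29584$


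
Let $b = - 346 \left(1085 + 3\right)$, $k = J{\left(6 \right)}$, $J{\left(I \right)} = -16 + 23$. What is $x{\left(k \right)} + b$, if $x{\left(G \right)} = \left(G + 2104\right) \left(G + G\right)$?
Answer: $-346894$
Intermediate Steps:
$J{\left(I \right)} = 7$
$k = 7$
$x{\left(G \right)} = 2 G \left(2104 + G\right)$ ($x{\left(G \right)} = \left(2104 + G\right) 2 G = 2 G \left(2104 + G\right)$)
$b = -376448$ ($b = \left(-346\right) 1088 = -376448$)
$x{\left(k \right)} + b = 2 \cdot 7 \left(2104 + 7\right) - 376448 = 2 \cdot 7 \cdot 2111 - 376448 = 29554 - 376448 = -346894$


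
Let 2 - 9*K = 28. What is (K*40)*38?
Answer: -39520/9 ≈ -4391.1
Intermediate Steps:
K = -26/9 (K = 2/9 - ⅑*28 = 2/9 - 28/9 = -26/9 ≈ -2.8889)
(K*40)*38 = -26/9*40*38 = -1040/9*38 = -39520/9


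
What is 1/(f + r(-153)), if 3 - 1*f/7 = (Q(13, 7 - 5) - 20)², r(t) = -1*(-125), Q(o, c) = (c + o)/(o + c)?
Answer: -1/2381 ≈ -0.00041999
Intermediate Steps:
Q(o, c) = 1 (Q(o, c) = (c + o)/(c + o) = 1)
r(t) = 125
f = -2506 (f = 21 - 7*(1 - 20)² = 21 - 7*(-19)² = 21 - 7*361 = 21 - 2527 = -2506)
1/(f + r(-153)) = 1/(-2506 + 125) = 1/(-2381) = -1/2381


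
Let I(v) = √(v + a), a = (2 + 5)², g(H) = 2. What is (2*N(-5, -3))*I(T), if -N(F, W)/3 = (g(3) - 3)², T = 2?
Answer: -6*√51 ≈ -42.849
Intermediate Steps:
a = 49 (a = 7² = 49)
N(F, W) = -3 (N(F, W) = -3*(2 - 3)² = -3*(-1)² = -3*1 = -3)
I(v) = √(49 + v) (I(v) = √(v + 49) = √(49 + v))
(2*N(-5, -3))*I(T) = (2*(-3))*√(49 + 2) = -6*√51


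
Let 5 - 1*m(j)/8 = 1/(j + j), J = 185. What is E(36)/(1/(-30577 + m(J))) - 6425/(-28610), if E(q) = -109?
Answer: 3523487910327/1058570 ≈ 3.3285e+6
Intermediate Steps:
m(j) = 40 - 4/j (m(j) = 40 - 8/(j + j) = 40 - 8*1/(2*j) = 40 - 4/j)
E(36)/(1/(-30577 + m(J))) - 6425/(-28610) = -(-3328533 - 436/185) - 6425/(-28610) = -(-3328533 - 436/185) - 6425*(-1/28610) = -109/(1/(-30577 + (40 - 4/185))) + 1285/5722 = -109/(1/(-30577 + 7396/185)) + 1285/5722 = -109/(1/(-5649349/185)) + 1285/5722 = -109/(-185/5649349) + 1285/5722 = -109*(-5649349/185) + 1285/5722 = 615779041/185 + 1285/5722 = 3523487910327/1058570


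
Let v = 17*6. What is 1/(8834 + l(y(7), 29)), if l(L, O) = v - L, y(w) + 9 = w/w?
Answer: 1/8944 ≈ 0.00011181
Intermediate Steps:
v = 102
y(w) = -8 (y(w) = -9 + w/w = -9 + 1 = -8)
l(L, O) = 102 - L
1/(8834 + l(y(7), 29)) = 1/(8834 + (102 - 1*(-8))) = 1/(8834 + (102 + 8)) = 1/(8834 + 110) = 1/8944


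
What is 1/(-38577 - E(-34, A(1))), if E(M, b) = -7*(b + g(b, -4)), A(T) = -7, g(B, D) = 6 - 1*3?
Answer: -1/38605 ≈ -2.5903e-5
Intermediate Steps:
g(B, D) = 3 (g(B, D) = 6 - 3 = 3)
E(M, b) = -21 - 7*b (E(M, b) = -7*(b + 3) = -7*(3 + b) = -21 - 7*b)
1/(-38577 - E(-34, A(1))) = 1/(-38577 - (-21 - 7*(-7))) = 1/(-38577 - (-21 + 49)) = 1/(-38577 - 1*28) = 1/(-38577 - 28) = 1/(-38605) = -1/38605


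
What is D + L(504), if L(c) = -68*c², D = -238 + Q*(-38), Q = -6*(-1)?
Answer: -17273554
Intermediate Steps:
Q = 6
D = -466 (D = -238 + 6*(-38) = -238 - 228 = -466)
D + L(504) = -466 - 68*504² = -466 - 68*254016 = -466 - 17273088 = -17273554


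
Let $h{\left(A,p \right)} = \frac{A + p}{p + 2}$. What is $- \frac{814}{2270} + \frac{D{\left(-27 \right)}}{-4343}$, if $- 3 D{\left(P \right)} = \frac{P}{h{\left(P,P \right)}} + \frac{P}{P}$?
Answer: $- \frac{10631711}{29575830} \approx -0.35947$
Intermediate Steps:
$h{\left(A,p \right)} = \frac{A + p}{2 + p}$
$D{\left(P \right)} = - \frac{2}{3} - \frac{P}{6}$ ($D{\left(P \right)} = - \frac{\frac{P}{\frac{1}{2 + P} \left(P + P\right)} + \frac{P}{P}}{3} = - \frac{\frac{P}{\frac{1}{2 + P} 2 P} + 1}{3} = - \frac{\frac{P}{2 P \frac{1}{2 + P}} + 1}{3} = - \frac{P \frac{2 + P}{2 P} + 1}{3} = - \frac{\left(1 + \frac{P}{2}\right) + 1}{3} = - \frac{2 + \frac{P}{2}}{3} = - \frac{2}{3} - \frac{P}{6}$)
$- \frac{814}{2270} + \frac{D{\left(-27 \right)}}{-4343} = - \frac{814}{2270} + \frac{- \frac{2}{3} - - \frac{9}{2}}{-4343} = \left(-814\right) \frac{1}{2270} + \left(- \frac{2}{3} + \frac{9}{2}\right) \left(- \frac{1}{4343}\right) = - \frac{407}{1135} + \frac{23}{6} \left(- \frac{1}{4343}\right) = - \frac{407}{1135} - \frac{23}{26058} = - \frac{10631711}{29575830}$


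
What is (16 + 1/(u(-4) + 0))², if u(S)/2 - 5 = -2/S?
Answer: 31329/121 ≈ 258.92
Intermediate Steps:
u(S) = 10 - 4/S (u(S) = 10 + 2*(-2/S) = 10 - 4/S)
(16 + 1/(u(-4) + 0))² = (16 + 1/((10 - 4/(-4)) + 0))² = (16 + 1/((10 - 4*(-¼)) + 0))² = (16 + 1/((10 + 1) + 0))² = (16 + 1/(11 + 0))² = (16 + 1/11)² = (177/11)² = 31329/121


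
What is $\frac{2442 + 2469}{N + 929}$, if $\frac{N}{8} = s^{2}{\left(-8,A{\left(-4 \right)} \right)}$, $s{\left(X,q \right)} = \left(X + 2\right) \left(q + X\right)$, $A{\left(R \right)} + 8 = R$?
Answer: $\frac{4911}{116129} \approx 0.042289$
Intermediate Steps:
$A{\left(R \right)} = -8 + R$
$s{\left(X,q \right)} = \left(2 + X\right) \left(X + q\right)$
$N = 115200$ ($N = 8 \left(\left(-8\right)^{2} + 2 \left(-8\right) + 2 \left(-8 - 4\right) - 8 \left(-8 - 4\right)\right)^{2} = 8 \left(64 - 16 + 2 \left(-12\right) - -96\right)^{2} = 8 \left(64 - 16 - 24 + 96\right)^{2} = 8 \cdot 120^{2} = 8 \cdot 14400 = 115200$)
$\frac{2442 + 2469}{N + 929} = \frac{2442 + 2469}{115200 + 929} = \frac{4911}{116129}$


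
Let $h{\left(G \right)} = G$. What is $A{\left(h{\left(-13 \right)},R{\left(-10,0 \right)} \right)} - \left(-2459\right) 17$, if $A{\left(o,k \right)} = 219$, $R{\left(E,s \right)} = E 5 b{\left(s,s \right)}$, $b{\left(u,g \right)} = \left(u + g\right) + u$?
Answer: $42022$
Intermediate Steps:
$b{\left(u,g \right)} = g + 2 u$ ($b{\left(u,g \right)} = \left(g + u\right) + u = g + 2 u$)
$R{\left(E,s \right)} = 15 E s$ ($R{\left(E,s \right)} = E 5 \left(s + 2 s\right) = 5 E 3 s = 15 E s$)
$A{\left(h{\left(-13 \right)},R{\left(-10,0 \right)} \right)} - \left(-2459\right) 17 = 219 - \left(-2459\right) 17 = 219 - -41803 = 219 + 41803 = 42022$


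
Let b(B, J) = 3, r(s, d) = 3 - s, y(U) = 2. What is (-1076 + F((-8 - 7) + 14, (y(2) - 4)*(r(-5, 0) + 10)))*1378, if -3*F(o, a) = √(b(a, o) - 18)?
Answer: -1482728 - 1378*I*√15/3 ≈ -1.4827e+6 - 1779.0*I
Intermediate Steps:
F(o, a) = -I*√15/3 (F(o, a) = -√(3 - 18)/3 = -I*√15/3)
(-1076 + F((-8 - 7) + 14, (y(2) - 4)*(r(-5, 0) + 10)))*1378 = (-1076 - I*√15/3)*1378 = -1482728 - 1378*I*√15/3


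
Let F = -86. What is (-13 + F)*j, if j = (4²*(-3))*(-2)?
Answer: -9504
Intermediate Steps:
j = 96 (j = (16*(-3))*(-2) = -48*(-2) = 96)
(-13 + F)*j = (-13 - 86)*96 = -99*96 = -9504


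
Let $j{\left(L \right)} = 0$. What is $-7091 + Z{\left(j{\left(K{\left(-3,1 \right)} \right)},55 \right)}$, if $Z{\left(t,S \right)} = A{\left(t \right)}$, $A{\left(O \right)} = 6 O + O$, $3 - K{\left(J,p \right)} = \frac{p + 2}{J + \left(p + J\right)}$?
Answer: $-7091$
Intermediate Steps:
$K{\left(J,p \right)} = 3 - \frac{2 + p}{p + 2 J}$ ($K{\left(J,p \right)} = 3 - \frac{p + 2}{J + \left(p + J\right)} = 3 - \frac{2 + p}{J + \left(J + p\right)} = 3 - \frac{2 + p}{p + 2 J}$)
$A{\left(O \right)} = 7 O$
$Z{\left(t,S \right)} = 7 t$
$-7091 + Z{\left(j{\left(K{\left(-3,1 \right)} \right)},55 \right)} = -7091 + 7 \cdot 0 = -7091 + 0 = -7091$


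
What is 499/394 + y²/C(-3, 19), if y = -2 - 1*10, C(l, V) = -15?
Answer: -16417/1970 ≈ -8.3335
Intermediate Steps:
y = -12 (y = -2 - 10 = -12)
499/394 + y²/C(-3, 19) = 499/394 + (-12)²/(-15) = 499*(1/394) + 144*(-1/15) = 499/394 - 48/5 = -16417/1970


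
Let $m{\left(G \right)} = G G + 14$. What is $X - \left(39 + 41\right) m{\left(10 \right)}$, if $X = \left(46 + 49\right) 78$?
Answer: $-1710$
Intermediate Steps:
$m{\left(G \right)} = 14 + G^{2}$ ($m{\left(G \right)} = G^{2} + 14 = 14 + G^{2}$)
$X = 7410$ ($X = 95 \cdot 78 = 7410$)
$X - \left(39 + 41\right) m{\left(10 \right)} = 7410 - \left(39 + 41\right) \left(14 + 10^{2}\right) = 7410 - 80 \left(14 + 100\right) = 7410 - 80 \cdot 114 = 7410 - 9120 = -1710$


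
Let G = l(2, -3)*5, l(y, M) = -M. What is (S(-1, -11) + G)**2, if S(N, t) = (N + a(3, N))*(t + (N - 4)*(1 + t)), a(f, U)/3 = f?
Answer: 106929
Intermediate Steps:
a(f, U) = 3*f
G = 15 (G = -1*(-3)*5 = 3*5 = 15)
S(N, t) = (9 + N)*(t + (1 + t)*(-4 + N)) (S(N, t) = (N + 3*3)*(t + (N - 4)*(1 + t)) = (N + 9)*(t + (-4 + N)*(1 + t)) = (9 + N)*(t + (1 + t)*(-4 + N)))
(S(-1, -11) + G)**2 = ((-36 + (-1)**2 - 27*(-11) + 5*(-1) - 11*(-1)**2 + 6*(-1)*(-11)) + 15)**2 = ((-36 + 1 + 297 - 5 - 11*1 + 66) + 15)**2 = ((-36 + 1 + 297 - 5 - 11 + 66) + 15)**2 = (312 + 15)**2 = 327**2 = 106929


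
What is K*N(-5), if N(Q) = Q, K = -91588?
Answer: 457940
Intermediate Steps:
K*N(-5) = -91588*(-5) = 457940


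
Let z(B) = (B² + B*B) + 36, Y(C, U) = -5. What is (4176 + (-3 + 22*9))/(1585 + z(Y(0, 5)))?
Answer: 1457/557 ≈ 2.6158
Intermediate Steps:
z(B) = 36 + 2*B² (z(B) = (B² + B²) + 36 = 2*B² + 36 = 36 + 2*B²)
(4176 + (-3 + 22*9))/(1585 + z(Y(0, 5))) = (4176 + (-3 + 22*9))/(1585 + (36 + 2*(-5)²)) = (4176 + (-3 + 198))/(1585 + (36 + 2*25)) = (4176 + 195)/(1585 + (36 + 50)) = 4371/(1585 + 86) = 4371/1671 = 4371*(1/1671) = 1457/557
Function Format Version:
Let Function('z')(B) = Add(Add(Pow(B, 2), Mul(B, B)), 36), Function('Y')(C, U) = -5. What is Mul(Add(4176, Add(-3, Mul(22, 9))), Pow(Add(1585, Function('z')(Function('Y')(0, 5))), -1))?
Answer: Rational(1457, 557) ≈ 2.6158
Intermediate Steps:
Function('z')(B) = Add(36, Mul(2, Pow(B, 2))) (Function('z')(B) = Add(Add(Pow(B, 2), Pow(B, 2)), 36) = Add(Mul(2, Pow(B, 2)), 36) = Add(36, Mul(2, Pow(B, 2))))
Mul(Add(4176, Add(-3, Mul(22, 9))), Pow(Add(1585, Function('z')(Function('Y')(0, 5))), -1)) = Mul(Add(4176, Add(-3, Mul(22, 9))), Pow(Add(1585, Add(36, Mul(2, Pow(-5, 2)))), -1)) = Mul(Add(4176, Add(-3, 198)), Pow(Add(1585, Add(36, Mul(2, 25))), -1)) = Mul(Add(4176, 195), Pow(Add(1585, Add(36, 50)), -1)) = Mul(4371, Pow(Add(1585, 86), -1)) = Mul(4371, Pow(1671, -1)) = Mul(4371, Rational(1, 1671)) = Rational(1457, 557)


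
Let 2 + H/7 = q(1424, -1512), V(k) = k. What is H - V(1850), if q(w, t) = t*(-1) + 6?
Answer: 8762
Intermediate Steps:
q(w, t) = 6 - t (q(w, t) = -t + 6 = 6 - t)
H = 10612 (H = -14 + 7*(6 - 1*(-1512)) = -14 + 7*(6 + 1512) = -14 + 7*1518 = -14 + 10626 = 10612)
H - V(1850) = 10612 - 1*1850 = 10612 - 1850 = 8762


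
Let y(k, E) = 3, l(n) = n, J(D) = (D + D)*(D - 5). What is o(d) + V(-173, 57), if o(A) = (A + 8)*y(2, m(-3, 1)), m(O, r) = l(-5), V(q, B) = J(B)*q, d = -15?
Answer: -1025565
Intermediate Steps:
J(D) = 2*D*(-5 + D) (J(D) = (2*D)*(-5 + D) = 2*D*(-5 + D))
V(q, B) = 2*B*q*(-5 + B) (V(q, B) = (2*B*(-5 + B))*q = 2*B*q*(-5 + B))
m(O, r) = -5
o(A) = 24 + 3*A (o(A) = (A + 8)*3 = (8 + A)*3 = 24 + 3*A)
o(d) + V(-173, 57) = (24 + 3*(-15)) + 2*57*(-173)*(-5 + 57) = (24 - 45) + 2*57*(-173)*52 = -21 - 1025544 = -1025565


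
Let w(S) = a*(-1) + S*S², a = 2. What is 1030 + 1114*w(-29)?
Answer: -27170544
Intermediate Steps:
w(S) = -2 + S³ (w(S) = 2*(-1) + S*S² = -2 + S³)
1030 + 1114*w(-29) = 1030 + 1114*(-2 + (-29)³) = 1030 + 1114*(-2 - 24389) = 1030 + 1114*(-24391) = 1030 - 27171574 = -27170544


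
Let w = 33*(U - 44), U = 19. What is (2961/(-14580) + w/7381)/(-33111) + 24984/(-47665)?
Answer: -179843157923449/343114779124260 ≈ -0.52415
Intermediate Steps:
w = -825 (w = 33*(19 - 44) = 33*(-25) = -825)
(2961/(-14580) + w/7381)/(-33111) + 24984/(-47665) = (2961/(-14580) - 825/7381)/(-33111) + 24984/(-47665) = (2961*(-1/14580) - 825*1/7381)*(-1/33111) + 24984*(-1/47665) = (-329/1620 - 75/671)*(-1/33111) - 24984/47665 = -342259/1087020*(-1/33111) - 24984/47665 = 342259/35992319220 - 24984/47665 = -179843157923449/343114779124260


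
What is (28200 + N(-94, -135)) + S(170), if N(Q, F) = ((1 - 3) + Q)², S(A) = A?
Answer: 37586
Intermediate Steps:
N(Q, F) = (-2 + Q)²
(28200 + N(-94, -135)) + S(170) = (28200 + (-2 - 94)²) + 170 = (28200 + (-96)²) + 170 = (28200 + 9216) + 170 = 37416 + 170 = 37586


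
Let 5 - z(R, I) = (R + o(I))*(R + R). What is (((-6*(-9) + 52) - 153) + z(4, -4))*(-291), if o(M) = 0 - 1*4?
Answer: 12222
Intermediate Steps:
o(M) = -4 (o(M) = 0 - 4 = -4)
z(R, I) = 5 - 2*R*(-4 + R) (z(R, I) = 5 - (R - 4)*(R + R) = 5 - (-4 + R)*2*R = 5 - 2*R*(-4 + R))
(((-6*(-9) + 52) - 153) + z(4, -4))*(-291) = (((-6*(-9) + 52) - 153) + (5 - 2*4**2 + 8*4))*(-291) = (((54 + 52) - 153) + (5 - 2*16 + 32))*(-291) = ((106 - 153) + (5 - 32 + 32))*(-291) = (-47 + 5)*(-291) = -42*(-291) = 12222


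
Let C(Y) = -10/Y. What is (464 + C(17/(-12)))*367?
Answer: 2938936/17 ≈ 1.7288e+5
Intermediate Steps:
(464 + C(17/(-12)))*367 = (464 - 10/(17/(-12)))*367 = (464 - 10/(17*(-1/12)))*367 = (464 - 10/(-17/12))*367 = (464 - 10*(-12/17))*367 = (464 + 120/17)*367 = (8008/17)*367 = 2938936/17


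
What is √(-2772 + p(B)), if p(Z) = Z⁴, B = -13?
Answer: √25789 ≈ 160.59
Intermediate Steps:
√(-2772 + p(B)) = √(-2772 + (-13)⁴) = √(-2772 + 28561) = √25789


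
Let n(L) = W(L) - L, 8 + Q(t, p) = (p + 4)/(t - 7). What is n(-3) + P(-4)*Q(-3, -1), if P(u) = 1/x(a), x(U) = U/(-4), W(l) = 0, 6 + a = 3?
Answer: -121/15 ≈ -8.0667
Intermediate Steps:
a = -3 (a = -6 + 3 = -3)
x(U) = -U/4 (x(U) = U*(-1/4) = -U/4)
P(u) = 4/3 (P(u) = 1/(-1/4*(-3)) = 1/(3/4) = 4/3)
Q(t, p) = -8 + (4 + p)/(-7 + t) (Q(t, p) = -8 + (p + 4)/(t - 7) = -8 + (4 + p)/(-7 + t))
n(L) = -L (n(L) = 0 - L = -L)
n(-3) + P(-4)*Q(-3, -1) = -1*(-3) + 4*((60 - 1 - 8*(-3))/(-7 - 3))/3 = 3 + 4*((60 - 1 + 24)/(-10))/3 = 3 + 4*(-1/10*83)/3 = 3 + (4/3)*(-83/10) = 3 - 166/15 = -121/15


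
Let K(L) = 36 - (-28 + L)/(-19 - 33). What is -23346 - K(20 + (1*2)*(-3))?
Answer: -607925/26 ≈ -23382.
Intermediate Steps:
K(L) = 461/13 + L/52 (K(L) = 36 - (-28 + L)/(-52) = 36 - (-28 + L)*(-1)/52 = 36 - (7/13 - L/52) = 36 + (-7/13 + L/52) = 461/13 + L/52)
-23346 - K(20 + (1*2)*(-3)) = -23346 - (461/13 + (20 + (1*2)*(-3))/52) = -23346 - (461/13 + (20 + 2*(-3))/52) = -23346 - (461/13 + (20 - 6)/52) = -23346 - (461/13 + (1/52)*14) = -23346 - (461/13 + 7/26) = -23346 - 1*929/26 = -23346 - 929/26 = -607925/26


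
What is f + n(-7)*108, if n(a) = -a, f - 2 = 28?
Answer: 786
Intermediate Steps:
f = 30 (f = 2 + 28 = 30)
f + n(-7)*108 = 30 - 1*(-7)*108 = 30 + 7*108 = 30 + 756 = 786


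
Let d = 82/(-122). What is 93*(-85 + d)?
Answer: -486018/61 ≈ -7967.5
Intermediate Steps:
d = -41/61 (d = 82*(-1/122) = -41/61 ≈ -0.67213)
93*(-85 + d) = 93*(-85 - 41/61) = 93*(-5226/61) = -486018/61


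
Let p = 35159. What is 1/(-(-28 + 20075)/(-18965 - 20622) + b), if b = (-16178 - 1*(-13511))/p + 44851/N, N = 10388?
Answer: 14458426991204/68650435894655 ≈ 0.21061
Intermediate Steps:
b = 1549211513/365231692 (b = (-16178 - 1*(-13511))/35159 + 44851/10388 = (-16178 + 13511)*(1/35159) + 44851*(1/10388) = -2667*1/35159 + 44851/10388 = -2667/35159 + 44851/10388 = 1549211513/365231692 ≈ 4.2417)
1/(-(-28 + 20075)/(-18965 - 20622) + b) = 1/(-(-28 + 20075)/(-18965 - 20622) + 1549211513/365231692) = 1/(-20047/(-39587) + 1549211513/365231692) = 1/(-20047*(-1)/39587 + 1549211513/365231692) = 1/(-1*(-20047/39587) + 1549211513/365231692) = 1/(20047/39587 + 1549211513/365231692) = 1/(68650435894655/14458426991204) = 14458426991204/68650435894655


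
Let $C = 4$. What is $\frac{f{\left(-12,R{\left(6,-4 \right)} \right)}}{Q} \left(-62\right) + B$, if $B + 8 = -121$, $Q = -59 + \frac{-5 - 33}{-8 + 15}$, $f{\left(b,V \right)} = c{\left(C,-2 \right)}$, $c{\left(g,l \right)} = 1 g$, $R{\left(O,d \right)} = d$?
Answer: $- \frac{56443}{451} \approx -125.15$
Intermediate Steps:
$c{\left(g,l \right)} = g$
$f{\left(b,V \right)} = 4$
$Q = - \frac{451}{7}$ ($Q = -59 - \frac{38}{7} = - \frac{451}{7} \approx -64.429$)
$B = -129$ ($B = -8 - 121 = -129$)
$\frac{f{\left(-12,R{\left(6,-4 \right)} \right)}}{Q} \left(-62\right) + B = \frac{4}{- \frac{451}{7}} \left(-62\right) - 129 = 4 \left(- \frac{7}{451}\right) \left(-62\right) - 129 = \left(- \frac{28}{451}\right) \left(-62\right) - 129 = \frac{1736}{451} - 129 = - \frac{56443}{451}$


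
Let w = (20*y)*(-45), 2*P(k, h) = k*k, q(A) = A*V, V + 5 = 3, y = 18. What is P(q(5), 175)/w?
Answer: -1/324 ≈ -0.0030864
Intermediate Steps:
V = -2 (V = -5 + 3 = -2)
q(A) = -2*A (q(A) = A*(-2) = -2*A)
P(k, h) = k**2/2 (P(k, h) = (k*k)/2 = k**2/2)
w = -16200 (w = (20*18)*(-45) = 360*(-45) = -16200)
P(q(5), 175)/w = ((-2*5)**2/2)/(-16200) = ((1/2)*(-10)**2)*(-1/16200) = ((1/2)*100)*(-1/16200) = 50*(-1/16200) = -1/324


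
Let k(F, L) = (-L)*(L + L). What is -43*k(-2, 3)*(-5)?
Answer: -3870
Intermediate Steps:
k(F, L) = -2*L² (k(F, L) = (-L)*(2*L) = -2*L²)
-43*k(-2, 3)*(-5) = -(-86)*3²*(-5) = -(-86)*9*(-5) = -43*(-18)*(-5) = 774*(-5) = -3870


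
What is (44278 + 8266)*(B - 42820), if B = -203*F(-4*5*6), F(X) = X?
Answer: -969962240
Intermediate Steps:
B = 24360 (B = -203*(-4*5)*6 = -(-4060)*6 = -203*(-120) = 24360)
(44278 + 8266)*(B - 42820) = (44278 + 8266)*(24360 - 42820) = 52544*(-18460) = -969962240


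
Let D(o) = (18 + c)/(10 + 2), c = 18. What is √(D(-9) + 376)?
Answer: √379 ≈ 19.468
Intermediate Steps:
D(o) = 3 (D(o) = (18 + 18)/(10 + 2) = 36/12 = 36*(1/12) = 3)
√(D(-9) + 376) = √(3 + 376) = √379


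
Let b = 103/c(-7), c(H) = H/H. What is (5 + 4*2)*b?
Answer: 1339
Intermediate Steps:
c(H) = 1
b = 103 (b = 103/1 = 103*1 = 103)
(5 + 4*2)*b = (5 + 4*2)*103 = (5 + 8)*103 = 13*103 = 1339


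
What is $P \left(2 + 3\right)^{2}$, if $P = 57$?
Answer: $1425$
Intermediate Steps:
$P \left(2 + 3\right)^{2} = 57 \left(2 + 3\right)^{2} = 57 \cdot 5^{2} = 57 \cdot 25 = 1425$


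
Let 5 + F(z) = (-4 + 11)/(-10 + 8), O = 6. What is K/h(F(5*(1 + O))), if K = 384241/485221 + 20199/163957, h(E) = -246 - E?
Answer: -13236360112/3435345932825 ≈ -0.0038530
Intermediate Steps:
F(z) = -17/2 (F(z) = -5 + (-4 + 11)/(-10 + 8) = -5 + 7/(-2) = -5 + 7*(-1/2) = -5 - 7/2 = -17/2)
K = 6618180056/7232307227 (K = 384241*(1/485221) + 20199*(1/163957) = 34931/44111 + 20199/163957 = 6618180056/7232307227 ≈ 0.91509)
K/h(F(5*(1 + O))) = 6618180056/(7232307227*(-246 - 1*(-17/2))) = 6618180056/(7232307227*(-246 + 17/2)) = 6618180056/(7232307227*(-475/2)) = (6618180056/7232307227)*(-2/475) = -13236360112/3435345932825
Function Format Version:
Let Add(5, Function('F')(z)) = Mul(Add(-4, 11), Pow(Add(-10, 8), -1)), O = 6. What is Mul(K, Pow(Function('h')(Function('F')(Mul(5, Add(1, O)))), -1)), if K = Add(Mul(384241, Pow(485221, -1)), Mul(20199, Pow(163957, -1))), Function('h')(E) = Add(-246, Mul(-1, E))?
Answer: Rational(-13236360112, 3435345932825) ≈ -0.0038530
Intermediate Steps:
Function('F')(z) = Rational(-17, 2) (Function('F')(z) = Add(-5, Mul(Add(-4, 11), Pow(Add(-10, 8), -1))) = Add(-5, Mul(7, Pow(-2, -1))) = Add(-5, Mul(7, Rational(-1, 2))) = Add(-5, Rational(-7, 2)) = Rational(-17, 2))
K = Rational(6618180056, 7232307227) (K = Add(Mul(384241, Rational(1, 485221)), Mul(20199, Rational(1, 163957))) = Add(Rational(34931, 44111), Rational(20199, 163957)) = Rational(6618180056, 7232307227) ≈ 0.91509)
Mul(K, Pow(Function('h')(Function('F')(Mul(5, Add(1, O)))), -1)) = Mul(Rational(6618180056, 7232307227), Pow(Add(-246, Mul(-1, Rational(-17, 2))), -1)) = Mul(Rational(6618180056, 7232307227), Pow(Add(-246, Rational(17, 2)), -1)) = Mul(Rational(6618180056, 7232307227), Pow(Rational(-475, 2), -1)) = Mul(Rational(6618180056, 7232307227), Rational(-2, 475)) = Rational(-13236360112, 3435345932825)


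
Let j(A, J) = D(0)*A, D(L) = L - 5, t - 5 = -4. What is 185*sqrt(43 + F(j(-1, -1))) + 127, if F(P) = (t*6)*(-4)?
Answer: 127 + 185*sqrt(19) ≈ 933.40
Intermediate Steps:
t = 1 (t = 5 - 4 = 1)
D(L) = -5 + L
j(A, J) = -5*A (j(A, J) = (-5 + 0)*A = -5*A)
F(P) = -24 (F(P) = (1*6)*(-4) = 6*(-4) = -24)
185*sqrt(43 + F(j(-1, -1))) + 127 = 185*sqrt(43 - 24) + 127 = 185*sqrt(19) + 127 = 127 + 185*sqrt(19)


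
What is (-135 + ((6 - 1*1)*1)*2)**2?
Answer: 15625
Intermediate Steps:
(-135 + ((6 - 1*1)*1)*2)**2 = (-135 + ((6 - 1)*1)*2)**2 = (-135 + (5*1)*2)**2 = (-135 + 5*2)**2 = (-135 + 10)**2 = (-125)**2 = 15625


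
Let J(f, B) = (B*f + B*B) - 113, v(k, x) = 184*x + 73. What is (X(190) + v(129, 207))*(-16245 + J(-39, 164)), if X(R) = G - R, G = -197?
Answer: 156459908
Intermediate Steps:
v(k, x) = 73 + 184*x
X(R) = -197 - R
J(f, B) = -113 + B² + B*f (J(f, B) = (B*f + B²) - 113 = (B² + B*f) - 113 = -113 + B² + B*f)
(X(190) + v(129, 207))*(-16245 + J(-39, 164)) = ((-197 - 1*190) + (73 + 184*207))*(-16245 + (-113 + 164² + 164*(-39))) = ((-197 - 190) + (73 + 38088))*(-16245 + (-113 + 26896 - 6396)) = (-387 + 38161)*(-16245 + 20387) = 37774*4142 = 156459908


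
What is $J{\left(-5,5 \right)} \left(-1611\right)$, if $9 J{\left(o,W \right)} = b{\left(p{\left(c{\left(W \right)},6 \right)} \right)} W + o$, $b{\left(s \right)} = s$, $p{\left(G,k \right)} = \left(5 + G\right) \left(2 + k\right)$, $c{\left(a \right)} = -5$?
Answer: $895$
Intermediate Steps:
$p{\left(G,k \right)} = \left(2 + k\right) \left(5 + G\right)$
$J{\left(o,W \right)} = \frac{o}{9}$ ($J{\left(o,W \right)} = \frac{\left(10 + 2 \left(-5\right) + 5 \cdot 6 - 30\right) W + o}{9} = \frac{\left(10 - 10 + 30 - 30\right) W + o}{9} = \frac{0 W + o}{9} = \frac{0 + o}{9} = \frac{o}{9}$)
$J{\left(-5,5 \right)} \left(-1611\right) = \frac{1}{9} \left(-5\right) \left(-1611\right) = \left(- \frac{5}{9}\right) \left(-1611\right) = 895$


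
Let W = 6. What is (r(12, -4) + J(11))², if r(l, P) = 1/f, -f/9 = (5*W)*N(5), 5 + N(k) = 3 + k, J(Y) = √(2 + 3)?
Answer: 3280501/656100 - √5/405 ≈ 4.9945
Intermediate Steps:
J(Y) = √5
N(k) = -2 + k (N(k) = -5 + (3 + k) = -2 + k)
f = -810 (f = -9*5*6*(-2 + 5) = -270*3 = -9*90 = -810)
r(l, P) = -1/810 (r(l, P) = 1/(-810) = -1/810)
(r(12, -4) + J(11))² = (-1/810 + √5)²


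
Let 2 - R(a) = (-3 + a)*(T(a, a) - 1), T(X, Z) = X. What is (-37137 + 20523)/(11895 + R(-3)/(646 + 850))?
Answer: -1129752/808859 ≈ -1.3967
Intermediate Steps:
R(a) = 2 - (-1 + a)*(-3 + a) (R(a) = 2 - (-3 + a)*(a - 1) = 2 - (-3 + a)*(-1 + a) = 2 - (-1 + a)*(-3 + a))
(-37137 + 20523)/(11895 + R(-3)/(646 + 850)) = (-37137 + 20523)/(11895 + (-1 - 1*(-3)² + 4*(-3))/(646 + 850)) = -16614/(11895 + (-1 - 1*9 - 12)/1496) = -16614/(11895 + (-1 - 9 - 12)*(1/1496)) = -16614/(11895 - 22*1/1496) = -16614/(11895 - 1/68) = -16614/808859/68 = -16614*68/808859 = -1129752/808859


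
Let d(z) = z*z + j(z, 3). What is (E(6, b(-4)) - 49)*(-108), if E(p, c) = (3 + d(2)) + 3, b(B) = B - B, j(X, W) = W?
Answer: 3888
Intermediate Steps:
b(B) = 0
d(z) = 3 + z**2 (d(z) = z*z + 3 = z**2 + 3 = 3 + z**2)
E(p, c) = 13 (E(p, c) = (3 + (3 + 2**2)) + 3 = (3 + (3 + 4)) + 3 = (3 + 7) + 3 = 10 + 3 = 13)
(E(6, b(-4)) - 49)*(-108) = (13 - 49)*(-108) = -36*(-108) = 3888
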